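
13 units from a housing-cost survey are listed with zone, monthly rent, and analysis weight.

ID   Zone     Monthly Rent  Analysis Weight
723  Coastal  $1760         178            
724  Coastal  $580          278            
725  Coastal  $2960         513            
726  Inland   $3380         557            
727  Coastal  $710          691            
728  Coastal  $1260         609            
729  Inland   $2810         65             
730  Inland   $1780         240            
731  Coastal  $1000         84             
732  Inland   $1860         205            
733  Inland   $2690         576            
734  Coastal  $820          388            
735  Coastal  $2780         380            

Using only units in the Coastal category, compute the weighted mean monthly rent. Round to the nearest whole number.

1509

Coastal rows: 723, 724, 725, 727, 728, 731, 734, 735
Weighted sum = 1760×178 + 580×278 + 2960×513 + 710×691 + 1260×609 + 1000×84 + 820×388 + 2780×380
  = 313280 + 161240 + 1518480 + 490610 + 767340 + 84000 + 318160 + 1056400 = 4709510
Sum of weights = 178 + 278 + 513 + 691 + 609 + 84 + 388 + 380 = 3121
Weighted mean = 4709510 / 3121 = 1508.9747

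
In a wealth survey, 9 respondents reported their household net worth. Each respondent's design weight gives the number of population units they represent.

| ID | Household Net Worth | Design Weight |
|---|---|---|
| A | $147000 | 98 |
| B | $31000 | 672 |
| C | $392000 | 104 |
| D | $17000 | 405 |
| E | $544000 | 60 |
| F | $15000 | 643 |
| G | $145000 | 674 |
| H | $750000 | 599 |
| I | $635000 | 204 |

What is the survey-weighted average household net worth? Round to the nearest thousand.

232000

Weighted sum = 801696000
Sum of weights = 98 + 672 + 104 + 405 + 60 + 643 + 674 + 599 + 204 = 3459
Weighted mean = 801696000 / 3459 = 231771.03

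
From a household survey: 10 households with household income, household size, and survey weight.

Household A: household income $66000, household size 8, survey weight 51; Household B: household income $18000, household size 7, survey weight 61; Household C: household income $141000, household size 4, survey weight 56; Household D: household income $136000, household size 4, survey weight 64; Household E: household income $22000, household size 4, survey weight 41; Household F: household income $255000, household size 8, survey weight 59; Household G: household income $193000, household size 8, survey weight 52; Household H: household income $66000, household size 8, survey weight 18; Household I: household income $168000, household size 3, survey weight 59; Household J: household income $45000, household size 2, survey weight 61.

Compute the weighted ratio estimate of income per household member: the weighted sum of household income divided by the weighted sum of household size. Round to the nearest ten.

21670

Σ wᵢ·y = 66000×51 + 18000×61 + 141000×56 + 136000×64 + 22000×41 + 255000×59 + 193000×52 + 66000×18 + 168000×59 + 45000×61
  = 60892000
Σ wᵢ·x = 8×51 + 7×61 + 4×56 + 4×64 + 4×41 + 8×59 + 8×52 + 8×18 + 3×59 + 2×61
  = 408 + 427 + 224 + 256 + 164 + 472 + 416 + 144 + 177 + 122 = 2810
Ratio = 60892000 / 2810 = 21669.751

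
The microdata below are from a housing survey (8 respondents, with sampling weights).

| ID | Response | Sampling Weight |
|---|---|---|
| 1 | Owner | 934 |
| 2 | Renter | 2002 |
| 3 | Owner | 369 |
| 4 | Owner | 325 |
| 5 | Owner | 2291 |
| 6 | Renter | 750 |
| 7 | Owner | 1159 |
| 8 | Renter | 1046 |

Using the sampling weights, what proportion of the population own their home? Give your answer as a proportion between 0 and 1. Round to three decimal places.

Sum of weights for 'Owner' = 934 + 369 + 325 + 2291 + 1159 = 5078
Total weight = 934 + 2002 + 369 + 325 + 2291 + 750 + 1159 + 1046 = 8876
Weighted proportion = 5078 / 8876 = 0.57210455

0.572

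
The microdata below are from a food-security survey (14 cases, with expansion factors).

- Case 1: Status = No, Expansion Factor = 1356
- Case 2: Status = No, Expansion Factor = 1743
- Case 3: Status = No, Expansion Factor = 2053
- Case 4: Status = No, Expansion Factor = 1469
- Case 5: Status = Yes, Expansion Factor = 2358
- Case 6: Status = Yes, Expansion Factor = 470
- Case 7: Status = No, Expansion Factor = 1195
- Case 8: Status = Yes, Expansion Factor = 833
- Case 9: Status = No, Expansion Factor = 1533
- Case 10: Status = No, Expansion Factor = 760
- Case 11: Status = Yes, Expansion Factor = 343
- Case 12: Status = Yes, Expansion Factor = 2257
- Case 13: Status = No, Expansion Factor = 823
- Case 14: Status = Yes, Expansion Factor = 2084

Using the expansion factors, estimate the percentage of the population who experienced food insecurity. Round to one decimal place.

43.3

Sum of weights for 'Yes' = 2358 + 470 + 833 + 343 + 2257 + 2084 = 8345
Total weight = 19277
Weighted proportion = 8345 / 19277 = 0.43289931 → 43.289931%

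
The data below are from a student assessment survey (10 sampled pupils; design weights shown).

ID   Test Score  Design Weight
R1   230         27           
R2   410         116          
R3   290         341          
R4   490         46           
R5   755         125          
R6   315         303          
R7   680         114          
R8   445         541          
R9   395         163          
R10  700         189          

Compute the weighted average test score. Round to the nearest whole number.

448

Weighted sum = 230×27 + 410×116 + 290×341 + 490×46 + 755×125 + 315×303 + 680×114 + 445×541 + 395×163 + 700×189
  = 6210 + 47560 + 98890 + 22540 + 94375 + 95445 + 77520 + 240745 + 64385 + 132300 = 879970
Sum of weights = 27 + 116 + 341 + 46 + 125 + 303 + 114 + 541 + 163 + 189 = 1965
Weighted mean = 879970 / 1965 = 447.82188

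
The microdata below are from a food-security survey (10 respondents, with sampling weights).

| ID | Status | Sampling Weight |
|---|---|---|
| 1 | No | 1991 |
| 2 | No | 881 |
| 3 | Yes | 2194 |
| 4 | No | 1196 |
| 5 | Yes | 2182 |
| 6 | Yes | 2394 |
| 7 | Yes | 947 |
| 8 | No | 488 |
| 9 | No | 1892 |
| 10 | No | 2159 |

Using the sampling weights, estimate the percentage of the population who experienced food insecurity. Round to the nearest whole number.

Sum of weights for 'Yes' = 2194 + 2182 + 2394 + 947 = 7717
Total weight = 1991 + 881 + 2194 + 1196 + 2182 + 2394 + 947 + 488 + 1892 + 2159 = 16324
Weighted proportion = 7717 / 16324 = 0.47273952 → 47.273952%

47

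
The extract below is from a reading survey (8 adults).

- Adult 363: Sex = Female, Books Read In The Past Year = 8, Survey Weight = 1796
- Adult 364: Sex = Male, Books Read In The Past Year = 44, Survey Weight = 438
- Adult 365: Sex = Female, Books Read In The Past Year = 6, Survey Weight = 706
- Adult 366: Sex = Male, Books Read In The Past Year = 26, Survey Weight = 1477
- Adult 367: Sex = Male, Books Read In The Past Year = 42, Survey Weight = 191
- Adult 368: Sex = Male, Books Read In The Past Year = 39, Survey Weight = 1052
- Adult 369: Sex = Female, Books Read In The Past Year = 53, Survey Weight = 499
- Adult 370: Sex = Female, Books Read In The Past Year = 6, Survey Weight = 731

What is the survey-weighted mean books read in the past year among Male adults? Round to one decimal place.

33.8

Male rows: 364, 366, 367, 368
Weighted sum = 106724
Sum of weights = 438 + 1477 + 191 + 1052 = 3158
Weighted mean = 106724 / 3158 = 33.794807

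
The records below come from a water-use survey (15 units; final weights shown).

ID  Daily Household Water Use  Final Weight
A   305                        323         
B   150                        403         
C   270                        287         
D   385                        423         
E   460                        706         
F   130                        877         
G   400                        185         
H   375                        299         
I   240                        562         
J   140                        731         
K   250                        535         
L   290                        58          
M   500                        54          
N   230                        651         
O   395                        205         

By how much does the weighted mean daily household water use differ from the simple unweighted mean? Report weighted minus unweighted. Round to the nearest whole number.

-36

Unweighted sum = 4520
Unweighted mean = 4520 / 15 = 301.33333
Weighted sum = 1669700
Sum of weights = 6299
Weighted mean = 1669700 / 6299 = 265.07382
Difference (weighted minus unweighted) = -36.259512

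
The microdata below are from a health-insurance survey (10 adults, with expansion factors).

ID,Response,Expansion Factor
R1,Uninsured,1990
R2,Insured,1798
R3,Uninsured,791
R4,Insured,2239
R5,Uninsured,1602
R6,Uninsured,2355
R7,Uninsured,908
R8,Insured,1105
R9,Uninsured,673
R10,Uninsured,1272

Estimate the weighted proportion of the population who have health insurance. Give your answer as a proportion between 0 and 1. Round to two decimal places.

0.35

Sum of weights for 'Insured' = 1798 + 2239 + 1105 = 5142
Total weight = 14733
Weighted proportion = 5142 / 14733 = 0.34901242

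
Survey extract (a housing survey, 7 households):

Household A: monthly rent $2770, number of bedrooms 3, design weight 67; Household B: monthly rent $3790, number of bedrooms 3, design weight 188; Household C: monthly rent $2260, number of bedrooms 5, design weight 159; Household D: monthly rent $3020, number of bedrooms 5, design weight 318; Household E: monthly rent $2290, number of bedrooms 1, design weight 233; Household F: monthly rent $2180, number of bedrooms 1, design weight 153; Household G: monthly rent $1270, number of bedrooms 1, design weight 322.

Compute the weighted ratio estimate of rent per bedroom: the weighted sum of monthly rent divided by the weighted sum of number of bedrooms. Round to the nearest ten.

910

Σ wᵢ·y = 3493860
Σ wᵢ·x = 3×67 + 3×188 + 5×159 + 5×318 + 1×233 + 1×153 + 1×322
  = 3858
Ratio = 3493860 / 3858 = 905.61431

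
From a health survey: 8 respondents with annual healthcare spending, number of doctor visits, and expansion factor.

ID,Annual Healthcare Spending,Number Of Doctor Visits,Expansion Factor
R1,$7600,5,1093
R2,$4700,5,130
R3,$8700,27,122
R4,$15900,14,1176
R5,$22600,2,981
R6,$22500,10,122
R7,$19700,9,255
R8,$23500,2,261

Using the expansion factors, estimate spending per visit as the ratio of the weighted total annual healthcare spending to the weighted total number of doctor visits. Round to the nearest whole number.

2032

Σ wᵢ·y = 7600×1093 + 4700×130 + 8700×122 + 15900×1176 + 22600×981 + 22500×122 + 19700×255 + 23500×261
  = 8306800 + 611000 + 1061400 + 18698400 + 22170600 + 2745000 + 5023500 + 6133500 = 64750200
Σ wᵢ·x = 5×1093 + 5×130 + 27×122 + 14×1176 + 2×981 + 10×122 + 9×255 + 2×261
  = 5465 + 650 + 3294 + 16464 + 1962 + 1220 + 2295 + 522 = 31872
Ratio = 64750200 / 31872 = 2031.57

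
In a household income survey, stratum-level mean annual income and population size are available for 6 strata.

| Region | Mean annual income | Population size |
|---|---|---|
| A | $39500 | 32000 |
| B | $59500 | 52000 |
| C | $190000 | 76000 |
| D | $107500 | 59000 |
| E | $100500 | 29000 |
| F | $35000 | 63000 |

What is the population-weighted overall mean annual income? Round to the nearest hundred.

97300

Σ Nₕ·x̄ₕ = 39500×32000 + 59500×52000 + 190000×76000 + 107500×59000 + 100500×29000 + 35000×63000
  = 30260000000
Σ Nₕ = 32000 + 52000 + 76000 + 59000 + 29000 + 63000 = 311000
Overall mean = 30260000000 / 311000 = 97299.035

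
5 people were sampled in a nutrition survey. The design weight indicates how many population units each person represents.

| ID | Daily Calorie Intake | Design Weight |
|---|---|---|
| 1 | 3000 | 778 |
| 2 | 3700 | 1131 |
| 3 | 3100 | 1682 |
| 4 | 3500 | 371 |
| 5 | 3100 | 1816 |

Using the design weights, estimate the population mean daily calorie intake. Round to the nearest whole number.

3230

Weighted sum = 3000×778 + 3700×1131 + 3100×1682 + 3500×371 + 3100×1816
  = 2334000 + 4184700 + 5214200 + 1298500 + 5629600 = 18661000
Sum of weights = 778 + 1131 + 1682 + 371 + 1816 = 5778
Weighted mean = 18661000 / 5778 = 3229.6642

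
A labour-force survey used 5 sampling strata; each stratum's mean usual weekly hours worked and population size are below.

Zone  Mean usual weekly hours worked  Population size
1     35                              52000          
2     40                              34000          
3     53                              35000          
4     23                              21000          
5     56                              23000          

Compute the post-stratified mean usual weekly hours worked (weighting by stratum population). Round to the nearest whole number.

Σ Nₕ·x̄ₕ = 35×52000 + 40×34000 + 53×35000 + 23×21000 + 56×23000
  = 1820000 + 1360000 + 1855000 + 483000 + 1288000 = 6806000
Σ Nₕ = 52000 + 34000 + 35000 + 21000 + 23000 = 165000
Overall mean = 6806000 / 165000 = 41.248485

41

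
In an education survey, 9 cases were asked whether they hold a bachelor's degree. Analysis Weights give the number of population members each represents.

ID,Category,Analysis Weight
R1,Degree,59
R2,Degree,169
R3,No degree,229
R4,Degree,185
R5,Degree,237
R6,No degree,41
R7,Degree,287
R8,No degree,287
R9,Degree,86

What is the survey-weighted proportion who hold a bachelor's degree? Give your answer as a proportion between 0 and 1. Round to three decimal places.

0.647

Sum of weights for 'Degree' = 59 + 169 + 185 + 237 + 287 + 86 = 1023
Total weight = 59 + 169 + 229 + 185 + 237 + 41 + 287 + 287 + 86 = 1580
Weighted proportion = 1023 / 1580 = 0.64746835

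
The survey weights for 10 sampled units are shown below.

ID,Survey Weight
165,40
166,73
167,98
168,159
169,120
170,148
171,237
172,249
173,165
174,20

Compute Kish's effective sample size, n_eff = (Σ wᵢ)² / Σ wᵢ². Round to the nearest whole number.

8

Σ wᵢ = 40 + 73 + 98 + 159 + 120 + 148 + 237 + 249 + 165 + 20 = 1309
Σ wᵢ² = 1600 + 5329 + 9604 + 25281 + 14400 + 21904 + 56169 + 62001 + 27225 + 400 = 223913
n_eff = 1309² / 223913 = 1713481 / 223913 = 7.6524409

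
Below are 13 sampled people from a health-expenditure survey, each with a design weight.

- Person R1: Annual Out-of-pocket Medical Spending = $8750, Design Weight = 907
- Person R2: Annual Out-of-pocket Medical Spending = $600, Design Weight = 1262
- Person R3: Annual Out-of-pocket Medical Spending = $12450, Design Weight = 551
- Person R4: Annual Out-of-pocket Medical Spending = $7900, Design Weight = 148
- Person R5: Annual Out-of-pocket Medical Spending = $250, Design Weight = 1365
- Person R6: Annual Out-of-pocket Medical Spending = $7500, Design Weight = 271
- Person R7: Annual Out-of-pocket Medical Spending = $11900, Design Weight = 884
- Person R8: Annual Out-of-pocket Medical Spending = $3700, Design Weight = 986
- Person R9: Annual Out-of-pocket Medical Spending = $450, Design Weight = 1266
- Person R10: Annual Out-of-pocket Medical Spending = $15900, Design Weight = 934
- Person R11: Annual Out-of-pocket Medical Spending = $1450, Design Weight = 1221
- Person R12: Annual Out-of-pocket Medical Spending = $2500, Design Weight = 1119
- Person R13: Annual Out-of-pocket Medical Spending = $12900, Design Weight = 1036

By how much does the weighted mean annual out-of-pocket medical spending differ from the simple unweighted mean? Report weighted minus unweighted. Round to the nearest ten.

-1060

Unweighted sum = 86250
Unweighted mean = 86250 / 13 = 6634.6154
Weighted sum = 66616800
Sum of weights = 11950
Weighted mean = 66616800 / 11950 = 5574.6276
Difference (weighted minus unweighted) = -1059.9878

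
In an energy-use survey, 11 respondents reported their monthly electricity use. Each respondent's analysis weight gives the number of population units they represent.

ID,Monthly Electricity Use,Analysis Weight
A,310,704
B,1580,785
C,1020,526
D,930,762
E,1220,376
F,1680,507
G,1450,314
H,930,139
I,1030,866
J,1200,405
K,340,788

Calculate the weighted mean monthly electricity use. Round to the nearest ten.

Weighted sum = 310×704 + 1580×785 + 1020×526 + 930×762 + 1220×376 + 1680×507 + 1450×314 + 930×139 + 1030×866 + 1200×405 + 340×788
  = 218240 + 1240300 + 536520 + 708660 + 458720 + 851760 + 455300 + 129270 + 891980 + 486000 + 267920 = 6244670
Sum of weights = 704 + 785 + 526 + 762 + 376 + 507 + 314 + 139 + 866 + 405 + 788 = 6172
Weighted mean = 6244670 / 6172 = 1011.7741

1010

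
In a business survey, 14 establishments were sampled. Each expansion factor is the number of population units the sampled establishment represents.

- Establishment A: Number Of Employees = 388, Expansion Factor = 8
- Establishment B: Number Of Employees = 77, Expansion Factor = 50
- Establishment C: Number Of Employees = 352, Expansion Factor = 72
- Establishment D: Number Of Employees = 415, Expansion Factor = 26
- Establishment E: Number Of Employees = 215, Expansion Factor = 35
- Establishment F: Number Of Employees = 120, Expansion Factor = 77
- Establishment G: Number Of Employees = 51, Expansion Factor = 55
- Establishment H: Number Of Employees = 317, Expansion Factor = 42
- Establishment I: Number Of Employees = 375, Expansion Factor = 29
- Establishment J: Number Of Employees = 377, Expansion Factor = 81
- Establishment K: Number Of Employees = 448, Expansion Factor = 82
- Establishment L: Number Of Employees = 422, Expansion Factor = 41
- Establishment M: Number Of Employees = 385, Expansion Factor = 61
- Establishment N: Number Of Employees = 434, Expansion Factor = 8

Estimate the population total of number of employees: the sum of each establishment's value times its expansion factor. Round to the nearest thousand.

Weighted total = 198379

198000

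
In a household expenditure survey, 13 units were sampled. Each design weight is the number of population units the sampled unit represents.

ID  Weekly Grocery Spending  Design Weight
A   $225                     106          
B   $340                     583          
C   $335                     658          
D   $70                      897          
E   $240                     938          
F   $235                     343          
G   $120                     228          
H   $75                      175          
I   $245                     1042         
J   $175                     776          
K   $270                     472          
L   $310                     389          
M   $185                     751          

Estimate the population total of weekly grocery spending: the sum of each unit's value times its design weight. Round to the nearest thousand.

1630000

Weighted total = 1629555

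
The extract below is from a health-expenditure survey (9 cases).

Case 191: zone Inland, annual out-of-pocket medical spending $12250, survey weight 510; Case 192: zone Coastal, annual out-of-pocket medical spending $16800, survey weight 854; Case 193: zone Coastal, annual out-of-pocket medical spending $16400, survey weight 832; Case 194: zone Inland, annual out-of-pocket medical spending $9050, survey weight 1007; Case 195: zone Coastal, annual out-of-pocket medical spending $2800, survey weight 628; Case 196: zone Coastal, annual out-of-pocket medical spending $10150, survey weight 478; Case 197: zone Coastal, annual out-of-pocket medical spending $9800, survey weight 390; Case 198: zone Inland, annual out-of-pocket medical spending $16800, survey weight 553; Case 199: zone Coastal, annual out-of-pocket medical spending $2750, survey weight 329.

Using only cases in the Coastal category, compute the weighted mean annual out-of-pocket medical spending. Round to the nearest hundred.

Coastal rows: 192, 193, 195, 196, 197, 199
Weighted sum = 16800×854 + 16400×832 + 2800×628 + 10150×478 + 9800×390 + 2750×329
  = 39328850
Sum of weights = 854 + 832 + 628 + 478 + 390 + 329 = 3511
Weighted mean = 39328850 / 3511 = 11201.609

11200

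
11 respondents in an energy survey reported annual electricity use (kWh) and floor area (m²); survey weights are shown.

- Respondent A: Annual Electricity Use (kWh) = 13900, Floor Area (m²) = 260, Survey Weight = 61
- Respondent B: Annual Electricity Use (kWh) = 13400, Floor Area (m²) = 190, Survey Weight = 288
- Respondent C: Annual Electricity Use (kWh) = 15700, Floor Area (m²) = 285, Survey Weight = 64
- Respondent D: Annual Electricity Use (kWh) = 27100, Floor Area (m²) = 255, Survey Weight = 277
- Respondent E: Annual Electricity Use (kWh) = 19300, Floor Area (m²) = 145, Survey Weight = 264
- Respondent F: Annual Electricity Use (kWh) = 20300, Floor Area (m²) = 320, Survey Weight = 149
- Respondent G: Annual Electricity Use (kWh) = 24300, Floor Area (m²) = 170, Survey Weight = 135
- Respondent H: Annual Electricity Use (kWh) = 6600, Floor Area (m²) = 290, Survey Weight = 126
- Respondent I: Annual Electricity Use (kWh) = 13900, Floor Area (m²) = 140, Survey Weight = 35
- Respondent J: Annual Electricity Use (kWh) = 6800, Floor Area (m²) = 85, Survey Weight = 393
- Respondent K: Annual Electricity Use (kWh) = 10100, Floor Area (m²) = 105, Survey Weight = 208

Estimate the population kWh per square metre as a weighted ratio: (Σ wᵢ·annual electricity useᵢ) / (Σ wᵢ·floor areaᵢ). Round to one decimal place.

84.1

Σ wᵢ·y = 13900×61 + 13400×288 + 15700×64 + 27100×277 + 19300×264 + 20300×149 + 24300×135 + 6600×126 + 13900×35 + 6800×393 + 10100×208
  = 30710300
Σ wᵢ·x = 260×61 + 190×288 + 285×64 + 255×277 + 145×264 + 320×149 + 170×135 + 290×126 + 140×35 + 85×393 + 105×208
  = 15860 + 54720 + 18240 + 70635 + 38280 + 47680 + 22950 + 36540 + 4900 + 33405 + 21840 = 365050
Ratio = 30710300 / 365050 = 84.126284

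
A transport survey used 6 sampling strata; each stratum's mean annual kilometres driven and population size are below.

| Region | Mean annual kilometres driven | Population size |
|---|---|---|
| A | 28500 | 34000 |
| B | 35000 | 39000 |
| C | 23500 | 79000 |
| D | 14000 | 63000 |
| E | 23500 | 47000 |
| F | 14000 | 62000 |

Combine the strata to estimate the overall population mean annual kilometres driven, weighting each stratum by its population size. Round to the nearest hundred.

Σ Nₕ·x̄ₕ = 28500×34000 + 35000×39000 + 23500×79000 + 14000×63000 + 23500×47000 + 14000×62000
  = 969000000 + 1365000000 + 1856500000 + 882000000 + 1104500000 + 868000000 = 7045000000
Σ Nₕ = 34000 + 39000 + 79000 + 63000 + 47000 + 62000 = 324000
Overall mean = 7045000000 / 324000 = 21743.827

21700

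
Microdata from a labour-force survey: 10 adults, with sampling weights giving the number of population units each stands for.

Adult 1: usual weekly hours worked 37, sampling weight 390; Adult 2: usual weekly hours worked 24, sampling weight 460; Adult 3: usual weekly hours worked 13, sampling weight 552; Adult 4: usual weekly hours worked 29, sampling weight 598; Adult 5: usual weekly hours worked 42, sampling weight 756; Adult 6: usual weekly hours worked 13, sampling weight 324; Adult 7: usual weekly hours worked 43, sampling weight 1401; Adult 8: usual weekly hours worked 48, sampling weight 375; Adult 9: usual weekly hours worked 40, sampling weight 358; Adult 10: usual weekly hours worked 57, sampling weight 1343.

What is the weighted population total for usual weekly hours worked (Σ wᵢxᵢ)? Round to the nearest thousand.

255000

Weighted total = 37×390 + 24×460 + 13×552 + 29×598 + 42×756 + 13×324 + 43×1401 + 48×375 + 40×358 + 57×1343
  = 255066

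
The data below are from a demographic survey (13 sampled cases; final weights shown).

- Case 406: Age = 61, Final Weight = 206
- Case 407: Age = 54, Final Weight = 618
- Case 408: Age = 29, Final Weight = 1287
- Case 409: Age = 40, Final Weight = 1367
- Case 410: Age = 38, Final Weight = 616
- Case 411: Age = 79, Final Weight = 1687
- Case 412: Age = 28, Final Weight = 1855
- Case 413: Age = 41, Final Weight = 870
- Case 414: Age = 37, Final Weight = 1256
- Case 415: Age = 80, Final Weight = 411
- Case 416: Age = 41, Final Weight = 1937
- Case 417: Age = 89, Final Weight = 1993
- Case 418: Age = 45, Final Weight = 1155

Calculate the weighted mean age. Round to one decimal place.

Weighted sum = 770353
Sum of weights = 15258
Weighted mean = 770353 / 15258 = 50.488465

50.5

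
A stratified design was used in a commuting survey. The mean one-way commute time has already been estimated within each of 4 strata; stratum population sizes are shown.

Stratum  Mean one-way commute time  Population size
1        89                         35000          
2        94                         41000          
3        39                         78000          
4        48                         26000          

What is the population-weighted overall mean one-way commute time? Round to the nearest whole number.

63

Σ Nₕ·x̄ₕ = 89×35000 + 94×41000 + 39×78000 + 48×26000
  = 3115000 + 3854000 + 3042000 + 1248000 = 11259000
Σ Nₕ = 35000 + 41000 + 78000 + 26000 = 180000
Overall mean = 11259000 / 180000 = 62.55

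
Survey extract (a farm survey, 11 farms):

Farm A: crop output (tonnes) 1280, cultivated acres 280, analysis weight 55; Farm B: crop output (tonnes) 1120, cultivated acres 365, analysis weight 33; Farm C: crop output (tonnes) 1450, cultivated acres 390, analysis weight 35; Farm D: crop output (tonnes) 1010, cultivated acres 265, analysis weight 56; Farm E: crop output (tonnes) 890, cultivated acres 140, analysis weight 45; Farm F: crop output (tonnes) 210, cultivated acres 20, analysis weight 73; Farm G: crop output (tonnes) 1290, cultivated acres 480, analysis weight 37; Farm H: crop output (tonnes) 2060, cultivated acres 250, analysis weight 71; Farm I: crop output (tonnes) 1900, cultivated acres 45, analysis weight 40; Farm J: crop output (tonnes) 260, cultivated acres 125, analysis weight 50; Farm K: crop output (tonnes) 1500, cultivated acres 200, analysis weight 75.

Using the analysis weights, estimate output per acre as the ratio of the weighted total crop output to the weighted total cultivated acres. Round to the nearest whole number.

5

Σ wᵢ·y = 1280×55 + 1120×33 + 1450×35 + 1010×56 + 890×45 + 210×73 + 1290×37 + 2060×71 + 1900×40 + 260×50 + 1500×75
  = 665540
Σ wᵢ·x = 280×55 + 365×33 + 390×35 + 265×56 + 140×45 + 20×73 + 480×37 + 250×71 + 45×40 + 125×50 + 200×75
  = 15400 + 12045 + 13650 + 14840 + 6300 + 1460 + 17760 + 17750 + 1800 + 6250 + 15000 = 122255
Ratio = 665540 / 122255 = 5.4438673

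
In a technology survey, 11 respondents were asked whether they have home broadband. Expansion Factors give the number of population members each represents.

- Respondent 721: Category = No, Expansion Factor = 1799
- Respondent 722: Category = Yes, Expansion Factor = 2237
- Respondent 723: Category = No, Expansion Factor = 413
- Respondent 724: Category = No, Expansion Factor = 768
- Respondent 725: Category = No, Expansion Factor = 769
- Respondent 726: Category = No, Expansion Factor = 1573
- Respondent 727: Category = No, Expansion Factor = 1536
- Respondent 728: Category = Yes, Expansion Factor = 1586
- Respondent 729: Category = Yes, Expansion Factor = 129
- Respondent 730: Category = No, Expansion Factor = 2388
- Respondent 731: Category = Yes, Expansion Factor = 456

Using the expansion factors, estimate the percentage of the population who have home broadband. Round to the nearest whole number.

32

Sum of weights for 'Yes' = 2237 + 1586 + 129 + 456 = 4408
Total weight = 1799 + 2237 + 413 + 768 + 769 + 1573 + 1536 + 1586 + 129 + 2388 + 456 = 13654
Weighted proportion = 4408 / 13654 = 0.3228358 → 32.28358%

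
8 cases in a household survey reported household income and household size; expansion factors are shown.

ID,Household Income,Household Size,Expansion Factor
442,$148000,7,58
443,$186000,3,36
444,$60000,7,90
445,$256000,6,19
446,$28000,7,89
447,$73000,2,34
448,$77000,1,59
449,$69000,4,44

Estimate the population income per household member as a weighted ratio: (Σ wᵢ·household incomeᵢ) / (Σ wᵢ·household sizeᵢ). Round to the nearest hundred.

Σ wᵢ·y = 148000×58 + 186000×36 + 60000×90 + 256000×19 + 28000×89 + 73000×34 + 77000×59 + 69000×44
  = 8584000 + 6696000 + 5400000 + 4864000 + 2492000 + 2482000 + 4543000 + 3036000 = 38097000
Σ wᵢ·x = 7×58 + 3×36 + 7×90 + 6×19 + 7×89 + 2×34 + 1×59 + 4×44
  = 406 + 108 + 630 + 114 + 623 + 68 + 59 + 176 = 2184
Ratio = 38097000 / 2184 = 17443.681

17400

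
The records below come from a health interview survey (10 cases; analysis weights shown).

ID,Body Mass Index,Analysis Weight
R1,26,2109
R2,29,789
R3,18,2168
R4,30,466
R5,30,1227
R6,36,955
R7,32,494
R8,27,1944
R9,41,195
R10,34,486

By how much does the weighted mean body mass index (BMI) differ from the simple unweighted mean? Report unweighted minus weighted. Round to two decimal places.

3.09

Unweighted sum = 303
Unweighted mean = 303 / 10 = 30.3
Weighted sum = 26×2109 + 29×789 + 18×2168 + 30×466 + 30×1227 + 36×955 + 32×494 + 27×1944 + 41×195 + 34×486
  = 294724
Sum of weights = 2109 + 789 + 2168 + 466 + 1227 + 955 + 494 + 1944 + 195 + 486 = 10833
Weighted mean = 294724 / 10833 = 27.206129
Difference (unweighted minus weighted) = 3.0938706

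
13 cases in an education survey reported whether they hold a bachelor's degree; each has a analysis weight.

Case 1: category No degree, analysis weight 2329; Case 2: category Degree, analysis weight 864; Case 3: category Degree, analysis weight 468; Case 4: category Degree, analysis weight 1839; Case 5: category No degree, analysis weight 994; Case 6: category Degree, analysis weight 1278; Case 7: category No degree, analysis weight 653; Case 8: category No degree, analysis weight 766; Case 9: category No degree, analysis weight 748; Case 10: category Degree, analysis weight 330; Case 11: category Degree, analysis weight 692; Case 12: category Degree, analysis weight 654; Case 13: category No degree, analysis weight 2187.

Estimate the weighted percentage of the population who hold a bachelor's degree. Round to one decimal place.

44.4

Sum of weights for 'Degree' = 864 + 468 + 1839 + 1278 + 330 + 692 + 654 = 6125
Total weight = 13802
Weighted proportion = 6125 / 13802 = 0.44377626 → 44.377626%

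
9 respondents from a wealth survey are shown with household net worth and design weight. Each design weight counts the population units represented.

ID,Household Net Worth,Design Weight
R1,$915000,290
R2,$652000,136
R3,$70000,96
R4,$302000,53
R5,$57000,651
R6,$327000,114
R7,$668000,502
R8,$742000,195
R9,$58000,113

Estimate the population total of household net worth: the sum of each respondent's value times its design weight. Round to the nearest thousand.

937713000

Weighted total = 915000×290 + 652000×136 + 70000×96 + 302000×53 + 57000×651 + 327000×114 + 668000×502 + 742000×195 + 58000×113
  = 937713000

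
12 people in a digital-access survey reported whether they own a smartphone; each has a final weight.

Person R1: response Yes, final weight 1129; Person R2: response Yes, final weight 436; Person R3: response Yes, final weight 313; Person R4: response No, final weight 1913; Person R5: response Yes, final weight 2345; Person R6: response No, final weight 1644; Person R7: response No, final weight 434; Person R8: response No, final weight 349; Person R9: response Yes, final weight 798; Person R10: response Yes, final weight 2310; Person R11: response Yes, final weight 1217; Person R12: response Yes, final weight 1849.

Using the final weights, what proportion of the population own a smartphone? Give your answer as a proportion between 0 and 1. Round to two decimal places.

0.71

Sum of weights for 'Yes' = 1129 + 436 + 313 + 2345 + 798 + 2310 + 1217 + 1849 = 10397
Total weight = 1129 + 436 + 313 + 1913 + 2345 + 1644 + 434 + 349 + 798 + 2310 + 1217 + 1849 = 14737
Weighted proportion = 10397 / 14737 = 0.70550316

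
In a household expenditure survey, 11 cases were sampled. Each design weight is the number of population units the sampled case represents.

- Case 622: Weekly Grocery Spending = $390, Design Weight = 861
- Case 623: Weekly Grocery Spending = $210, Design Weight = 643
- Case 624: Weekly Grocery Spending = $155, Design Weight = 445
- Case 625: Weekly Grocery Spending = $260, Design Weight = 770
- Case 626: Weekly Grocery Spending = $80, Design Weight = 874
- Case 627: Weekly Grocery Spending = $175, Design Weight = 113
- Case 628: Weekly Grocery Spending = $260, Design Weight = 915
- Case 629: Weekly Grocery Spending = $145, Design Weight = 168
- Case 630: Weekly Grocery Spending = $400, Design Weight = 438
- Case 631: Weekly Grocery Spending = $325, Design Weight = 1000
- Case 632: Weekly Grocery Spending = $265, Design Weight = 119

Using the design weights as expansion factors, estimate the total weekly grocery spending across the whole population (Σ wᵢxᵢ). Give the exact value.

1623685

Weighted total = 390×861 + 210×643 + 155×445 + 260×770 + 80×874 + 175×113 + 260×915 + 145×168 + 400×438 + 325×1000 + 265×119
  = 1623685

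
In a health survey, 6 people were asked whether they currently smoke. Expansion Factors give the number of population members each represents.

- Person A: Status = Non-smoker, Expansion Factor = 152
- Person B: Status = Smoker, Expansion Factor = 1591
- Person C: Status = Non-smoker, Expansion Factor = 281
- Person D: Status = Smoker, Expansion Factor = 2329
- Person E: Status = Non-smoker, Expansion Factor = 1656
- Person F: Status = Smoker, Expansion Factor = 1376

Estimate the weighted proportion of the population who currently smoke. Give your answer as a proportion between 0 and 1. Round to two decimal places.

0.72

Sum of weights for 'Smoker' = 1591 + 2329 + 1376 = 5296
Total weight = 152 + 1591 + 281 + 2329 + 1656 + 1376 = 7385
Weighted proportion = 5296 / 7385 = 0.71712932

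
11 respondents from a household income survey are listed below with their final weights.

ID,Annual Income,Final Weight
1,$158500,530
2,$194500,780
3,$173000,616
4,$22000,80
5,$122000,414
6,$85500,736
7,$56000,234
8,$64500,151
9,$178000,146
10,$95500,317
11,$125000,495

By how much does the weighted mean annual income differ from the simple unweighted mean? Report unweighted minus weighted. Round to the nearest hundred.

-17200

Unweighted sum = 158500 + 194500 + 173000 + 22000 + 122000 + 85500 + 56000 + 64500 + 178000 + 95500 + 125000 = 1274500
Unweighted mean = 1274500 / 11 = 115863.64
Weighted sum = 158500×530 + 194500×780 + 173000×616 + 22000×80 + 122000×414 + 85500×736 + 56000×234 + 64500×151 + 178000×146 + 95500×317 + 125000×495
  = 84005000 + 151710000 + 106568000 + 1760000 + 50508000 + 62928000 + 13104000 + 9739500 + 25988000 + 30273500 + 61875000 = 598459000
Sum of weights = 530 + 780 + 616 + 80 + 414 + 736 + 234 + 151 + 146 + 317 + 495 = 4499
Weighted mean = 598459000 / 4499 = 133020.45
Difference (unweighted minus weighted) = -17156.813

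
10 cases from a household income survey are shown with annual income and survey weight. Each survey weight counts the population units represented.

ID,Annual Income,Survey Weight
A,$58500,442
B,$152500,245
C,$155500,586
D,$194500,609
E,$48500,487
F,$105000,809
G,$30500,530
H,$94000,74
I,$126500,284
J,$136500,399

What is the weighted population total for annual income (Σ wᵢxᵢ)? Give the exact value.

494868000

Weighted total = 58500×442 + 152500×245 + 155500×586 + 194500×609 + 48500×487 + 105000×809 + 30500×530 + 94000×74 + 126500×284 + 136500×399
  = 25857000 + 37362500 + 91123000 + 118450500 + 23619500 + 84945000 + 16165000 + 6956000 + 35926000 + 54463500 = 494868000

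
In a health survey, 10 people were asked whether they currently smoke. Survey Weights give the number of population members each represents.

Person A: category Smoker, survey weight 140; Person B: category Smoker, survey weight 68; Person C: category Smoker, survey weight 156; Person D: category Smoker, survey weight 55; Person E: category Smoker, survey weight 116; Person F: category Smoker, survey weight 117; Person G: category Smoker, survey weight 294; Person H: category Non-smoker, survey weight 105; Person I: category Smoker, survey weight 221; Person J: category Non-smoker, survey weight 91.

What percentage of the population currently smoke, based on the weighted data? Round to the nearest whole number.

86

Sum of weights for 'Smoker' = 140 + 68 + 156 + 55 + 116 + 117 + 294 + 221 = 1167
Total weight = 140 + 68 + 156 + 55 + 116 + 117 + 294 + 105 + 221 + 91 = 1363
Weighted proportion = 1167 / 1363 = 0.85619956 → 85.619956%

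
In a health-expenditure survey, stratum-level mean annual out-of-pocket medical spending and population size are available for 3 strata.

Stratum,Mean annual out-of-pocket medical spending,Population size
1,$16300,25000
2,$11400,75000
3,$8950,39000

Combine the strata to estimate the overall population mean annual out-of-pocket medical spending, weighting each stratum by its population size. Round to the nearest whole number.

11594

Σ Nₕ·x̄ₕ = 16300×25000 + 11400×75000 + 8950×39000
  = 407500000 + 855000000 + 349050000 = 1611550000
Σ Nₕ = 25000 + 75000 + 39000 = 139000
Overall mean = 1611550000 / 139000 = 11593.885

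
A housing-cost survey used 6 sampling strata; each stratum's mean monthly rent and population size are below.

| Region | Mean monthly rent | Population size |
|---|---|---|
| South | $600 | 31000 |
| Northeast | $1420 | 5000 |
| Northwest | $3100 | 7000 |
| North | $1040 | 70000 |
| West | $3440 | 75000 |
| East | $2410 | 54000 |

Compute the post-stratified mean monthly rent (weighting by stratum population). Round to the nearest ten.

Σ Nₕ·x̄ₕ = 508340000
Σ Nₕ = 242000
Overall mean = 508340000 / 242000 = 2100.5785

2100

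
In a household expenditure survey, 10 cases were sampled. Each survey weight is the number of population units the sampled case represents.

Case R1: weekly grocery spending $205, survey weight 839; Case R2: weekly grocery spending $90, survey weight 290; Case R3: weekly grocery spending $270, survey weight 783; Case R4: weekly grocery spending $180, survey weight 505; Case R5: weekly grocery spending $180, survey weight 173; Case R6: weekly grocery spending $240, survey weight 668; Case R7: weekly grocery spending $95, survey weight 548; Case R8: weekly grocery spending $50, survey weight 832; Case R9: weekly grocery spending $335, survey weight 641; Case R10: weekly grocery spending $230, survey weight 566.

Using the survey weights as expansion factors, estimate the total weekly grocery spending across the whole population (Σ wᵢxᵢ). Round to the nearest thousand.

1130000

Weighted total = 205×839 + 90×290 + 270×783 + 180×505 + 180×173 + 240×668 + 95×548 + 50×832 + 335×641 + 230×566
  = 1130440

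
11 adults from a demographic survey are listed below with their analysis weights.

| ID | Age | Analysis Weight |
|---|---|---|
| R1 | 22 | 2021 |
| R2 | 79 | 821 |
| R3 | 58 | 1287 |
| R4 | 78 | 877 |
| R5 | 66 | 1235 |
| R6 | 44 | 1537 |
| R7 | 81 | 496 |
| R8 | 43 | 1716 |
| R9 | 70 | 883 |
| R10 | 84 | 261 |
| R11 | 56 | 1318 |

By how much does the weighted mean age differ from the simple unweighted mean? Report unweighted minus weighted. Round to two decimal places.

Unweighted sum = 22 + 79 + 58 + 78 + 66 + 44 + 81 + 43 + 70 + 84 + 56 = 681
Unweighted mean = 681 / 11 = 61.909091
Weighted sum = 22×2021 + 79×821 + 58×1287 + 78×877 + 66×1235 + 44×1537 + 81×496 + 43×1716 + 70×883 + 84×261 + 56×1318
  = 44462 + 64859 + 74646 + 68406 + 81510 + 67628 + 40176 + 73788 + 61810 + 21924 + 73808 = 673017
Sum of weights = 12452
Weighted mean = 673017 / 12452 = 54.048908
Difference (unweighted minus weighted) = 7.8601831

7.86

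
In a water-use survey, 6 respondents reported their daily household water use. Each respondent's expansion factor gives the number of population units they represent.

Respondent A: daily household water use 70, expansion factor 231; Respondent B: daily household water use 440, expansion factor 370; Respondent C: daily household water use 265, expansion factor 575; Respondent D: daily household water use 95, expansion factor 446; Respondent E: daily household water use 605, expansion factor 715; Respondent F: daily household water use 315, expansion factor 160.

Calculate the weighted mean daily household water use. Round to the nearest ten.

Weighted sum = 70×231 + 440×370 + 265×575 + 95×446 + 605×715 + 315×160
  = 16170 + 162800 + 152375 + 42370 + 432575 + 50400 = 856690
Sum of weights = 231 + 370 + 575 + 446 + 715 + 160 = 2497
Weighted mean = 856690 / 2497 = 343.08771

340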